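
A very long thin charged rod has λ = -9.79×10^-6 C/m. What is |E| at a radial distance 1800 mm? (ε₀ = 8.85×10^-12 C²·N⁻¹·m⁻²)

Choose a coaxial cylinder of radius r = 1800 mm (arbitrary length L) as the Gaussian surface.
Q_enc = λL, so λ_enc = -9.79×10^-6 C/m.
Gauss's law: E·2πrL = λ_enc L/ε₀.
E = |λ_enc|/(2πε₀r) = (9.79×10^-6)/(2π·8.85×10^-12·1.8) = 9.78×10^4 N/C.

|E| = 9.78e4 V/m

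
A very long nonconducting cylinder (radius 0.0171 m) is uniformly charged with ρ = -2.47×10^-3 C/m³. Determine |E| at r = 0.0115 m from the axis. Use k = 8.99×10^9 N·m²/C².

|E| = 1.60×10^6 V/m

Choose a coaxial cylinder of radius r = 0.0115 m (arbitrary length L) as the Gaussian surface (r < R).
Charge inside radius r per length L is ρ·πr²·L, so λ_enc = ρπr² = -1.026e-6 C/m.
Gauss's law: E·2πrL = λ_enc L/ε₀.
E = 2k|λ_enc|/r = 2(8.99×10^9)(1.026×10^-6)/(0.0115) = 1.60×10^6 N/C.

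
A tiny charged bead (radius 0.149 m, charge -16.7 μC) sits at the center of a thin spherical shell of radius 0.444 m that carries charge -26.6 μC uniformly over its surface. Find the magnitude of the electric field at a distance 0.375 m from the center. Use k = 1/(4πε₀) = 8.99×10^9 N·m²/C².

|E| ≈ 1.07×10^6 N/C

Symmetry ⇒ E = E(r) r̂. Gaussian sphere of radius r = 0.375 m (between the bodies, 0.149 m < r < 0.444 m).
Only the inner charge is enclosed; the outer shell contributes nothing inside itself. Q_enc = -16.7 μC = -1.67×10^-5 C.
Since E is radial and uniform over the Gaussian sphere, Φ = E·4πr² = Q_enc/ε₀.
E = k|Q_enc|/r² = (8.99×10^9)(1.67×10^-5)/(0.375)² = 1.07×10^6 N/C.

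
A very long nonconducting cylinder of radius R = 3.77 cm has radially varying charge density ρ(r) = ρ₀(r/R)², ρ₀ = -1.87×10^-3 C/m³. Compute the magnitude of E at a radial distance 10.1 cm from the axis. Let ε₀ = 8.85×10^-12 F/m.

Choose a coaxial cylinder of radius r = 10.1 cm (arbitrary length L) as the Gaussian surface (r > R, full charge per length enclosed).
λ_enc = 2π ∫₀^R ρ₀(r'/R)^2 r' dr' = 2πρ₀R²/4 = -4.175×10^-6 C/m.
Applying ∮E·dA = Q_enc/ε₀ with the end caps contributing no flux:
E = |λ_enc|/(2πε₀r) = (4.175e-6)/(2π·8.85×10^-12·0.101) = 7.43×10^5 N/C.

7.43×10^5 N/C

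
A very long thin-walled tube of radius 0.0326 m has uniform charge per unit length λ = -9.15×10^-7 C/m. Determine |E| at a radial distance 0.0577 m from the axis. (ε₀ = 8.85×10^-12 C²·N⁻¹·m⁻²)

Choose a coaxial cylinder of radius r = 0.0577 m (arbitrary length L) as the Gaussian surface (r > 0.0326 m).
The full line charge is enclosed: λ_enc = -9.15×10^-7 C/m.
Applying ∮E·dA = Q_enc/ε₀ with the end caps contributing no flux:
E = |λ_enc|/(2πε₀r) = (9.15×10^-7)/(2π·8.85×10^-12·0.0577) = 2.85e5 N/C.

|E| ≈ 2.85e5 N/C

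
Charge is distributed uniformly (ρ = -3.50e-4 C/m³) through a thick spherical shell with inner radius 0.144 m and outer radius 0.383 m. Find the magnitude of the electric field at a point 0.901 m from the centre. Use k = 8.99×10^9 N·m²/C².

E ≈ 8.64×10^5 N/C

Use a concentric Gaussian sphere at r = 0.901 m (r > 0.383 m, enclosing the whole shell).
Q_enc = ρ·(4π/3)(b³ − a³) = (-3.50e-4)·(4π/3)·((0.383)³ − (0.144)³) = -7.799×10^-5 C.
Since E is radial and uniform over the Gaussian sphere, Φ = E·4πr² = Q_enc/ε₀.
E = k|Q_enc|/r² = (8.99×10^9)(7.799×10^-5)/(0.901)² = 8.64×10^5 N/C.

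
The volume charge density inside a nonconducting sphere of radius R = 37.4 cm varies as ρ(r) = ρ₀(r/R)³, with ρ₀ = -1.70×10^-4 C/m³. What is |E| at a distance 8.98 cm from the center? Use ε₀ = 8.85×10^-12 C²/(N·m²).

Use a concentric Gaussian sphere at r = 8.98 cm (r < R).
Q_enc = ∫₀^r ρ(r')·4πr'² dr' = (4πρ₀/R³) ∫₀^r r'^5 dr' = 4πρ₀ r^6/(6·R³) = -3.569×10^-9 C.
Applying ∮E·dA = Q_enc/ε₀ with Φ = E(4πr²):
E = |Q_enc|/(4πε₀r²) = (3.569×10^-9)/(4π·8.85×10^-12·(0.0898)²) = 3.98×10^3 N/C.

E ≈ 3.98×10^3 N/C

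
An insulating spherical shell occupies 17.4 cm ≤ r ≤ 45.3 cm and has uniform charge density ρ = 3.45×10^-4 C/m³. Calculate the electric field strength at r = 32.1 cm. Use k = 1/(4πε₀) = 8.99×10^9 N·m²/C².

E ≈ 3.51×10^6 N/C

By spherical symmetry E is radial; choose a Gaussian sphere of radius r = 32.1 cm (within the shell material, 17.4 cm < r < 45.3 cm).
Only the shell between 17.4 cm and r is enclosed: Q_enc = ρ·(4π/3)(r³ − a³) = (3.45e-4)·(4π/3)·((0.321)³ − (0.174)³) = 4.019e-5 C.
Since E is radial and uniform over the Gaussian sphere, Φ = E·4πr² = Q_enc/ε₀.
E = k|Q_enc|/r² = (8.99×10^9)(4.019e-5)/(0.321)² = 3.51×10^6 N/C.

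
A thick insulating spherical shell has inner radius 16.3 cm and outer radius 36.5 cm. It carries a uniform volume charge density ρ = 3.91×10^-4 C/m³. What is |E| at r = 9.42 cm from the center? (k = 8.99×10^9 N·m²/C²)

Take a concentric spherical Gaussian surface of radius r = 9.42 cm (r < 16.3 cm, inside the empty cavity).
No charge is enclosed, so by Gauss's law E·4πr² = 0 ⇒ E = 0.

E = 0 (no enclosed charge)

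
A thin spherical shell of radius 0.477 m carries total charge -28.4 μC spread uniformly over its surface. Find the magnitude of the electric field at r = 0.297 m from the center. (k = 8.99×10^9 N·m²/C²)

Use a concentric Gaussian sphere at r = 0.297 m (inside the shell, r < 0.477 m).
All the charge is outside the Gaussian surface: Q_enc = 0, hence E = 0 everywhere inside the shell.

E = 0 (no enclosed charge)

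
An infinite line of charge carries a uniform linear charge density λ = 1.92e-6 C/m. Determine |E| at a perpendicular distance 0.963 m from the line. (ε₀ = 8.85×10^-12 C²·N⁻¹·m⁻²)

Coaxial Gaussian cylinder, radius r = 0.963 m, length L.
Q_enc = λL, so λ_enc = 1.92×10^-6 C/m.
Gauss's law: E·2πrL = λ_enc L/ε₀.
E = |λ_enc|/(2πε₀r) = (1.92×10^-6)/(2π·8.85×10^-12·0.963) = 3.59e4 N/C.

E = 3.59×10^4 N/C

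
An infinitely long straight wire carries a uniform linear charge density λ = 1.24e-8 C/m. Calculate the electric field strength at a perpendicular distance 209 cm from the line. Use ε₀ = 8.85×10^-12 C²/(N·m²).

Take a coaxial cylindrical Gaussian surface of radius r = 209 cm and length L.
Q_enc = λL, so λ_enc = 1.24×10^-8 C/m.
Applying ∮E·dA = Q_enc/ε₀ with the end caps contributing no flux:
E = |λ_enc|/(2πε₀r) = (1.24×10^-8)/(2π·8.85×10^-12·2.09) = 107 N/C.

107 N/C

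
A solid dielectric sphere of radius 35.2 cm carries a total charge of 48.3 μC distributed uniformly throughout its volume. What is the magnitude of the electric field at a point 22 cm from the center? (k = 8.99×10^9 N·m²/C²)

E = 2.19e6 N/C

Take a concentric spherical Gaussian surface of radius r = 22 cm (r < R).
For a uniform sphere the enclosed fraction is (r/R)³, so Q_enc = (48.3 μC)(0.22/0.352)³ = 1.179e-5 C.
Applying ∮E·dA = Q_enc/ε₀ with Φ = E(4πr²):
E = k|Q_enc|/r² = (8.99×10^9)(1.179e-5)/(0.22)² = 2.19e6 N/C.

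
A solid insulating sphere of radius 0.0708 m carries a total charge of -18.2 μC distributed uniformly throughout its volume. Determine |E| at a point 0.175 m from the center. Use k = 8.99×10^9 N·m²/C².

E = 5.34×10^6 V/m

Use a concentric Gaussian sphere at r = 0.175 m (r > R, so the entire charge is enclosed).
Q_enc = -18.2 μC = -1.82×10^-5 C.
Applying ∮E·dA = Q_enc/ε₀ with Φ = E(4πr²):
E = k|Q_enc|/r² = (8.99×10^9)(1.82e-5)/(0.175)² = 5.34×10^6 N/C.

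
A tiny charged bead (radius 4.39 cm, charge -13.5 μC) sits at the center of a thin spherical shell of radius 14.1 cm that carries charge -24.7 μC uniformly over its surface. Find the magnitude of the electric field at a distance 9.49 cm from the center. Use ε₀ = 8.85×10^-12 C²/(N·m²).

By spherical symmetry E is radial; choose a Gaussian sphere of radius r = 9.49 cm (between the bodies, 4.39 cm < r < 14.1 cm).
The shell at 14.1 cm lies outside the Gaussian surface, so Q_enc = -13.5 μC = -1.35×10^-5 C.
By Gauss's law, ∮E·dA = E·4πr² = Q_enc/ε₀.
E = |Q_enc|/(4πε₀r²) = (1.35e-5)/(4π·8.85×10^-12·(0.0949)²) = 1.35×10^7 N/C.

|E| ≈ 1.35×10^7 N/C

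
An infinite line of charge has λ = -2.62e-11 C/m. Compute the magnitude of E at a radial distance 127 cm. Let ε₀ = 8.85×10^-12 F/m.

0.371 N/C

By cylindrical symmetry E is radial; use a coaxial Gaussian cylinder of radius 127 cm and length L.
Q_enc = λL, so λ_enc = -2.62e-11 C/m.
Since E is radial and uniform over the curved surface, Φ = E·2πrL = Q_enc/ε₀ = λ_enc L/ε₀.
E = |λ_enc|/(2πε₀r) = (2.62e-11)/(2π·8.85×10^-12·1.27) = 0.371 N/C.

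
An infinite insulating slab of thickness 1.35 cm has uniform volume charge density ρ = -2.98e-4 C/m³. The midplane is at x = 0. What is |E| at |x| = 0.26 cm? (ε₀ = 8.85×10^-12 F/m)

|E| = 8.75×10^4 N/C

By symmetry E is perpendicular to the slab. A Gaussian pillbox from −0.26 cm to +0.26 cm (face area A) lies entirely within the slab.
Q_enc = ρ·(2x)·A and flux = 2EA, so 2EA = 2ρxA/ε₀ ⇒ E = |ρ|x/ε₀.
E = (2.98×10^-4)(0.0026)/(8.85×10^-12) = 8.75×10^4 N/C.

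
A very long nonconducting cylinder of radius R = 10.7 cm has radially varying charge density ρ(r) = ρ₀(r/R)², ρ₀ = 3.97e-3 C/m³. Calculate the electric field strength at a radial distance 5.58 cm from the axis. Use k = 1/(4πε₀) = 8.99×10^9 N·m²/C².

E ≈ 1.70×10^6 V/m

By cylindrical symmetry E is radial; use a coaxial Gaussian cylinder of radius 5.58 cm and length L (r < R).
λ_enc = ∫₀^r ρ(r')·2πr' dr' = (2πρ₀/R²)·r^4/4 = 5.281e-6 C/m.
Applying ∮E·dA = Q_enc/ε₀ with the end caps contributing no flux:
E = 2k|λ_enc|/r = 2(8.99×10^9)(5.281×10^-6)/(0.0558) = 1.70×10^6 N/C.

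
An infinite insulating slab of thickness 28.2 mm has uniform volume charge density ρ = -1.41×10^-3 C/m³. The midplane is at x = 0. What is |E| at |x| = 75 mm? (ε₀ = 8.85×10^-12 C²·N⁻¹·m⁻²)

|E| ≈ 2.25×10^6 V/m

The point |x| = 75 mm lies outside the slab (half-thickness 0.0141 m). A symmetric pillbox spanning the full slab encloses Q_enc = ρ·d·A.
Flux = 2EA ⇒ E = |ρ|d/(2ε₀), independent of distance outside.
E = (1.41×10^-3)(0.0282)/(2·8.85×10^-12) = 2.25×10^6 N/C.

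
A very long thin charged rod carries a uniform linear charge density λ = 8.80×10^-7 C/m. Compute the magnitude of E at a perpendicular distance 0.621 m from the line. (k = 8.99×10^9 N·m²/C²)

E = 2.55×10^4 N/C

Take a coaxial cylindrical Gaussian surface of radius r = 0.621 m and length L.
Q_enc = λL, so λ_enc = 8.80×10^-7 C/m.
By Gauss's law (flux through the curved wall only), E·2πrL = λ_enc L/ε₀.
E = 2k|λ_enc|/r = 2(8.99×10^9)(8.80e-7)/(0.621) = 2.55×10^4 N/C.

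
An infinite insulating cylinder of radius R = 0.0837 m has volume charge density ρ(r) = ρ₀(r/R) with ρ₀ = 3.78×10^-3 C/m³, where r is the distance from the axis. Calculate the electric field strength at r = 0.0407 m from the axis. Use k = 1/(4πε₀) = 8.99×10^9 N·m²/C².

Choose a coaxial cylinder of radius r = 0.0407 m (arbitrary length L) as the Gaussian surface (r < R).
Integrating ρ over the cross-section to radius r: λ_enc = (2πρ₀/R) ∫₀^r r'^2 dr' = 2πρ₀ r^3/(3·R) = 6.377×10^-6 C/m.
Applying ∮E·dA = Q_enc/ε₀ with the end caps contributing no flux:
E = 2k|λ_enc|/r = 2(8.99×10^9)(6.377e-6)/(0.0407) = 2.82×10^6 N/C.

2.82×10^6 V/m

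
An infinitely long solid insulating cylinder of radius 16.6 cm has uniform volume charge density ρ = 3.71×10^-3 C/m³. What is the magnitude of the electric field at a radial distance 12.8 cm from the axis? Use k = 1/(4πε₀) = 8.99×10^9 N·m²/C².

By cylindrical symmetry E is radial; use a coaxial Gaussian cylinder of radius 12.8 cm and length L (r < R).
Charge inside radius r per length L is ρ·πr²·L, so λ_enc = ρπr² = 1.91×10^-4 C/m.
Gauss's law: E·2πrL = λ_enc L/ε₀.
E = 2k|λ_enc|/r = 2(8.99×10^9)(1.91×10^-4)/(0.128) = 2.68×10^7 N/C.

|E| = 2.68×10^7 N/C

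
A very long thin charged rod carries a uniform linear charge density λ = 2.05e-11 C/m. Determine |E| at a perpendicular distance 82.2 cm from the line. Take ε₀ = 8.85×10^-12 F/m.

Coaxial Gaussian cylinder, radius r = 82.2 cm, length L.
Q_enc = λL, so λ_enc = 2.05×10^-11 C/m.
Applying ∮E·dA = Q_enc/ε₀ with the end caps contributing no flux:
E = |λ_enc|/(2πε₀r) = (2.05e-11)/(2π·8.85×10^-12·0.822) = 0.448 N/C.

E = 0.448 V/m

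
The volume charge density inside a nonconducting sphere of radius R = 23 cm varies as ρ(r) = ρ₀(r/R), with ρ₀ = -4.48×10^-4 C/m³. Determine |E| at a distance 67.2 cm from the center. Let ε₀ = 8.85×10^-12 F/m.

By spherical symmetry E is radial; choose a Gaussian sphere of radius r = 67.2 cm (r > R, all charge enclosed).
Q_enc = 4π ∫₀^R ρ₀(r'/R)^1 r'² dr' = 4πρ₀R³/4 = -1.712×10^-5 C.
Applying ∮E·dA = Q_enc/ε₀ with Φ = E(4πr²):
E = |Q_enc|/(4πε₀r²) = (1.712×10^-5)/(4π·8.85×10^-12·(0.672)²) = 3.41×10^5 N/C.

|E| = 3.41e5 V/m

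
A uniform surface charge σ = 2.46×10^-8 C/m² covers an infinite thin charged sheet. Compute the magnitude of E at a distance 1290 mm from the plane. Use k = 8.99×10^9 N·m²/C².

E = 1.39×10^3 N/C

Choose a cylindrical pillbox piercing the sheet, end faces (area A) parallel to it.
Only the two end caps contribute flux: Φ = 2EA. With Q_enc = σA, Gauss's law gives E = |σ|/(2ε₀).
E = 2πk|σ| = 2π(8.99×10^9)(2.46e-8) = 1.39×10^3 N/C.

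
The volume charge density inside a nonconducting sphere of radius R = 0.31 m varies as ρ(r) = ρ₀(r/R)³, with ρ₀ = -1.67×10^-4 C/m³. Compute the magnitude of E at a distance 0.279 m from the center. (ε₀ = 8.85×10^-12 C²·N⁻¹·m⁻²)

6.40e5 V/m

Take a concentric spherical Gaussian surface of radius r = 0.279 m (r < R).
Q_enc = ∫₀^r ρ(r')·4πr'² dr' = (4πρ₀/R³) ∫₀^r r'^5 dr' = 4πρ₀ r^6/(6·R³) = -5.538×10^-6 C.
Applying ∮E·dA = Q_enc/ε₀ with Φ = E(4πr²):
E = |Q_enc|/(4πε₀r²) = (5.538×10^-6)/(4π·8.85×10^-12·(0.279)²) = 6.40e5 N/C.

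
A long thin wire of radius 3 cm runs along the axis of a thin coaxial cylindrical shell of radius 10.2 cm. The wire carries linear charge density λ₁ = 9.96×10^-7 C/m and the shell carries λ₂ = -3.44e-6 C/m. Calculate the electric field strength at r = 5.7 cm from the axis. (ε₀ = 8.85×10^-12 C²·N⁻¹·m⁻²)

E = 3.14×10^5 V/m

Choose a coaxial cylinder of radius r = 5.7 cm (arbitrary length L) as the Gaussian surface (between the conductors, 3 cm < r < 10.2 cm).
Only the inner wire is enclosed; the outer shell contributes nothing inside itself. λ_enc = λ₁ = 9.96e-7 C/m.
Since E is radial and uniform over the curved surface, Φ = E·2πrL = Q_enc/ε₀ = λ_enc L/ε₀.
E = |λ_enc|/(2πε₀r) = (9.96e-7)/(2π·8.85×10^-12·0.057) = 3.14×10^5 N/C.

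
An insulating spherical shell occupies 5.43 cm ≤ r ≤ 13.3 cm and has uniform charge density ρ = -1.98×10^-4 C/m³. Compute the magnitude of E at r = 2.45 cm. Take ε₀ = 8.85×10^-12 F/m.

Take a concentric spherical Gaussian surface of radius r = 2.45 cm (r < 5.43 cm, inside the empty cavity).
Q_enc = 0 (all charge lies at larger r); Gauss's law gives E = 0.

E = 0 (no enclosed charge)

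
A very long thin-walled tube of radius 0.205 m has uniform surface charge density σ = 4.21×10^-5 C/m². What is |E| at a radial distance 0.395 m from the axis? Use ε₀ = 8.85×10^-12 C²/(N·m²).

By cylindrical symmetry E is radial; use a coaxial Gaussian cylinder of radius 0.395 m and length L (r > 0.205 m).
The whole shell is enclosed: λ_enc = σ·2πR = (4.21×10^-5)·2π·(0.205) = 5.423e-5 C/m.
By Gauss's law (flux through the curved wall only), E·2πrL = λ_enc L/ε₀.
E = |λ_enc|/(2πε₀r) = (5.423×10^-5)/(2π·8.85×10^-12·0.395) = 2.47×10^6 N/C.

E = 2.47e6 V/m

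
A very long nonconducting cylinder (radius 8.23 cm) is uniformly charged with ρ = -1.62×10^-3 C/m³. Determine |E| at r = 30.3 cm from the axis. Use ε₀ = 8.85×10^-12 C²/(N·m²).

By cylindrical symmetry E is radial; use a coaxial Gaussian cylinder of radius 30.3 cm and length L (r > 8.23 cm, full cross-section enclosed).
λ_enc = ρ·πR² = (-1.62×10^-3)π(0.0823)² = -3.447e-5 C/m.
Applying ∮E·dA = Q_enc/ε₀ with the end caps contributing no flux:
E = |λ_enc|/(2πε₀r) = (3.447×10^-5)/(2π·8.85×10^-12·0.303) = 2.05×10^6 N/C.

2.05×10^6 N/C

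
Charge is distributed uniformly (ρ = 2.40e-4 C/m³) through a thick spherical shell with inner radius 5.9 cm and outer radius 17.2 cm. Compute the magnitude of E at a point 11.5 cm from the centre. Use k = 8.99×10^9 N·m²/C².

E = 8.99e5 V/m

Symmetry ⇒ E = E(r) r̂. Gaussian sphere of radius r = 11.5 cm (within the shell material, 5.9 cm < r < 17.2 cm).
Only the shell between 5.9 cm and r is enclosed: Q_enc = ρ·(4π/3)(r³ − a³) = (2.40×10^-4)·(4π/3)·((0.115)³ − (0.059)³) = 1.322e-6 C.
Since E is radial and uniform over the Gaussian sphere, Φ = E·4πr² = Q_enc/ε₀.
E = k|Q_enc|/r² = (8.99×10^9)(1.322×10^-6)/(0.115)² = 8.99×10^5 N/C.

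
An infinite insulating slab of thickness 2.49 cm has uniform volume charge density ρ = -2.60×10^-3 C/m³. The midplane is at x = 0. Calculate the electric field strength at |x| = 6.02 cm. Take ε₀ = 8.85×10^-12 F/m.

The point |x| = 6.02 cm lies outside the slab (half-thickness 0.01245 m). A symmetric pillbox spanning the full slab encloses Q_enc = ρ·d·A.
Flux = 2EA ⇒ E = |ρ|d/(2ε₀), independent of distance outside.
E = (2.60×10^-3)(0.0249)/(2·8.85×10^-12) = 3.66×10^6 N/C.

E = 3.66×10^6 N/C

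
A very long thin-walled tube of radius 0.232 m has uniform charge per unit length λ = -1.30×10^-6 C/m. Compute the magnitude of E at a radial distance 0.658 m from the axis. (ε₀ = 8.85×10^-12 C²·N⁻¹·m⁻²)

|E| = 3.55×10^4 V/m

Coaxial Gaussian cylinder, radius r = 0.658 m, length L (r > 0.232 m).
The full line charge is enclosed: λ_enc = -1.30×10^-6 C/m.
Gauss's law: E·2πrL = λ_enc L/ε₀.
E = |λ_enc|/(2πε₀r) = (1.30e-6)/(2π·8.85×10^-12·0.658) = 3.55×10^4 N/C.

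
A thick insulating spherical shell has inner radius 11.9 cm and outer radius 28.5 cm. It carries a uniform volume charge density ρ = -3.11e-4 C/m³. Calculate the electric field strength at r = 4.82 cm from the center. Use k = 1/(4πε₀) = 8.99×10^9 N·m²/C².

E = 0

Use a concentric Gaussian sphere at r = 4.82 cm (r < 11.9 cm, inside the empty cavity).
Q_enc = 0 (all charge lies at larger r); Gauss's law gives E = 0.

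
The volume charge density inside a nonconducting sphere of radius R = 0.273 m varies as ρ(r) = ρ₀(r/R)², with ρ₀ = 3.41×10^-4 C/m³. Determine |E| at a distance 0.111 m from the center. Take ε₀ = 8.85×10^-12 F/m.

|E| = 1.41×10^5 N/C

By spherical symmetry E is radial; choose a Gaussian sphere of radius r = 0.111 m (r < R).
Integrate the density: Q_enc = 4π ∫₀^r ρ₀(r'/R)^2 r'² dr' = 4πρ₀ r^5/(5·R²) = 1.938e-7 C.
By Gauss's law, ∮E·dA = E·4πr² = Q_enc/ε₀.
E = |Q_enc|/(4πε₀r²) = (1.938e-7)/(4π·8.85×10^-12·(0.111)²) = 1.41×10^5 N/C.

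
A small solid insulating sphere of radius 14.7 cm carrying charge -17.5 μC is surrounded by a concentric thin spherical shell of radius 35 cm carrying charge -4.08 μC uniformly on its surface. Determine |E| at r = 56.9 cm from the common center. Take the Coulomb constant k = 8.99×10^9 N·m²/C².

|E| ≈ 5.99×10^5 N/C

Take a concentric spherical Gaussian surface of radius r = 56.9 cm (r > 35 cm, enclosing both).
Q_enc = (-17.5 μC) + (-4.08 μC) = -2.158×10^-5 C.
By Gauss's law, ∮E·dA = E·4πr² = Q_enc/ε₀.
E = k|Q_enc|/r² = (8.99×10^9)(2.158×10^-5)/(0.569)² = 5.99e5 N/C.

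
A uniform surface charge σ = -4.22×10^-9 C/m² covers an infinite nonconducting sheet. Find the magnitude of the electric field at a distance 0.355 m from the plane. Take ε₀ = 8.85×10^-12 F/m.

E = 238 N/C

Choose a cylindrical pillbox piercing the sheet, end faces (area A) parallel to it.
Flux Φ = 2EA and Q_enc = σA, so 2EA = σA/ε₀ ⇒ E = |σ|/(2ε₀), independent of distance.
E = |σ|/(2ε₀) = (4.22×10^-9)/(2·8.85×10^-12) = 238 N/C.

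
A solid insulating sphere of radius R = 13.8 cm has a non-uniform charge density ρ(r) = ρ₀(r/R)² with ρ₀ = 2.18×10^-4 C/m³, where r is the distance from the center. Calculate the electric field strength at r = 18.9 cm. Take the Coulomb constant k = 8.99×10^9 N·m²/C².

3.62×10^5 N/C

Symmetry ⇒ E = E(r) r̂. Gaussian sphere of radius r = 18.9 cm (r > R, all charge enclosed).
Q_enc = 4π ∫₀^R ρ₀(r'/R)^2 r'² dr' = 4πρ₀R³/5 = 1.44×10^-6 C.
Since E is radial and uniform over the Gaussian sphere, Φ = E·4πr² = Q_enc/ε₀.
E = k|Q_enc|/r² = (8.99×10^9)(1.44×10^-6)/(0.189)² = 3.62×10^5 N/C.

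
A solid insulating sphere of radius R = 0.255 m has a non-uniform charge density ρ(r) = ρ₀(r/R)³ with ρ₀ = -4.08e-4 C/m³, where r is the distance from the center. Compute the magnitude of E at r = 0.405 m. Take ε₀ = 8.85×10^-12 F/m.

Use a concentric Gaussian sphere at r = 0.405 m (r > R, all charge enclosed).
Q_enc = 4π ∫₀^R ρ₀(r'/R)^3 r'² dr' = 4πρ₀R³/6 = -1.417×10^-5 C.
Gauss's law: E·4πr² = Q_enc/ε₀.
E = |Q_enc|/(4πε₀r²) = (1.417×10^-5)/(4π·8.85×10^-12·(0.405)²) = 7.77×10^5 N/C.

E = 7.77×10^5 V/m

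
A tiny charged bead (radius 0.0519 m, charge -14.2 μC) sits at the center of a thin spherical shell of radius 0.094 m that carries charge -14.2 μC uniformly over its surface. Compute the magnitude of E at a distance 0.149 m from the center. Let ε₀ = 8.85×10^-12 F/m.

1.15×10^7 N/C

Use a concentric Gaussian sphere at r = 0.149 m (r > 0.094 m, enclosing both).
Q_enc = (-14.2 μC) + (-14.2 μC) = -2.84×10^-5 C.
Applying ∮E·dA = Q_enc/ε₀ with Φ = E(4πr²):
E = |Q_enc|/(4πε₀r²) = (2.84×10^-5)/(4π·8.85×10^-12·(0.149)²) = 1.15e7 N/C.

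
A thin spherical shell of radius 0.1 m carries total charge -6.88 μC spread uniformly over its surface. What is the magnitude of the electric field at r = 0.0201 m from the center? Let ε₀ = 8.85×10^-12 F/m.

E = 0 (no enclosed charge)

Symmetry ⇒ E = E(r) r̂. Gaussian sphere of radius r = 0.0201 m (inside the shell, r < 0.1 m).
No charge lies within this surface, so Q_enc = 0 and Gauss's law gives E·4πr² = 0 ⇒ E = 0.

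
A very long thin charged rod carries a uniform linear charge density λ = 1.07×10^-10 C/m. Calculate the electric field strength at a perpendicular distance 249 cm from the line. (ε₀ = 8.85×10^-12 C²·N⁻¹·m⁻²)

0.773 N/C

Coaxial Gaussian cylinder, radius r = 249 cm, length L.
Q_enc = λL, so λ_enc = 1.07×10^-10 C/m.
Applying ∮E·dA = Q_enc/ε₀ with the end caps contributing no flux:
E = |λ_enc|/(2πε₀r) = (1.07×10^-10)/(2π·8.85×10^-12·2.49) = 0.773 N/C.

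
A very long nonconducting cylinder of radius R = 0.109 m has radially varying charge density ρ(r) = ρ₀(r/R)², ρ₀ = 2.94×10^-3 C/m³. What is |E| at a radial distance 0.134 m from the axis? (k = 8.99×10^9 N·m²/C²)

Choose a coaxial cylinder of radius r = 0.134 m (arbitrary length L) as the Gaussian surface (r > R, full charge per length enclosed).
λ_enc = 2π ∫₀^R ρ₀(r'/R)^2 r' dr' = 2πρ₀R²/4 = 5.487e-5 C/m.
Applying ∮E·dA = Q_enc/ε₀ with the end caps contributing no flux:
E = 2k|λ_enc|/r = 2(8.99×10^9)(5.487×10^-5)/(0.134) = 7.36e6 N/C.

|E| ≈ 7.36×10^6 V/m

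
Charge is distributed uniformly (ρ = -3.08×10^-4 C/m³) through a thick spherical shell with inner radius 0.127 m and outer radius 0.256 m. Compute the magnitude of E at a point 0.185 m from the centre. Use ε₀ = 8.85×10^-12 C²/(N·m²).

By spherical symmetry E is radial; choose a Gaussian sphere of radius r = 0.185 m (within the shell material, 0.127 m < r < 0.256 m).
Only the shell between 0.127 m and r is enclosed: Q_enc = ρ·(4π/3)(r³ − a³) = (-3.08×10^-4)·(4π/3)·((0.185)³ − (0.127)³) = -5.526×10^-6 C.
Gauss's law: E·4πr² = Q_enc/ε₀.
E = |Q_enc|/(4πε₀r²) = (5.526e-6)/(4π·8.85×10^-12·(0.185)²) = 1.45×10^6 N/C.

E ≈ 1.45×10^6 N/C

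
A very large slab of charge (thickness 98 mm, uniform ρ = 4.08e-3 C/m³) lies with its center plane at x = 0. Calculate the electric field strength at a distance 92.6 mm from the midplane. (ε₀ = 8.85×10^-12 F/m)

2.26×10^7 V/m

The point |x| = 92.6 mm lies outside the slab (half-thickness 0.049 m). A symmetric pillbox spanning the full slab encloses Q_enc = ρ·d·A.
Flux = 2EA ⇒ E = |ρ|d/(2ε₀), independent of distance outside.
E = (4.08×10^-3)(0.098)/(2·8.85×10^-12) = 2.26×10^7 N/C.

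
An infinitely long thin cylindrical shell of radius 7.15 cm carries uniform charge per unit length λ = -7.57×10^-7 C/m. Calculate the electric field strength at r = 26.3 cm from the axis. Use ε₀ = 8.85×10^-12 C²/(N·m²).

5.18e4 N/C

By cylindrical symmetry E is radial; use a coaxial Gaussian cylinder of radius 26.3 cm and length L (r > 7.15 cm).
The full line charge is enclosed: λ_enc = -7.57e-7 C/m.
Applying ∮E·dA = Q_enc/ε₀ with the end caps contributing no flux:
E = |λ_enc|/(2πε₀r) = (7.57e-7)/(2π·8.85×10^-12·0.263) = 5.18×10^4 N/C.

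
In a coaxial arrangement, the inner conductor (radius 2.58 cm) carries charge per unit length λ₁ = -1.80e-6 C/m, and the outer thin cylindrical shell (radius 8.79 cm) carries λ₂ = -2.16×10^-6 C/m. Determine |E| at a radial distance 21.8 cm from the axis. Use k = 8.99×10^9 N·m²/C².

E = 3.27e5 N/C

Choose a coaxial cylinder of radius r = 21.8 cm (arbitrary length L) as the Gaussian surface (r > 8.79 cm, enclosing both).
λ_enc = λ₁ + λ₂ = (-1.80e-6) + (-2.16×10^-6) = -3.96e-6 C/m.
Applying ∮E·dA = Q_enc/ε₀ with the end caps contributing no flux:
E = 2k|λ_enc|/r = 2(8.99×10^9)(3.96×10^-6)/(0.218) = 3.27×10^5 N/C.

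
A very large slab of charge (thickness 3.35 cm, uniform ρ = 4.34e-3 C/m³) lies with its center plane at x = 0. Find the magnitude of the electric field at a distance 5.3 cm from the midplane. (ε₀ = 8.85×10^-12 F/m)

The point |x| = 5.3 cm lies outside the slab (half-thickness 0.01675 m). A symmetric pillbox spanning the full slab encloses Q_enc = ρ·d·A.
Flux = 2EA ⇒ E = |ρ|d/(2ε₀), independent of distance outside.
E = (4.34×10^-3)(0.0335)/(2·8.85×10^-12) = 8.21×10^6 N/C.

|E| ≈ 8.21×10^6 N/C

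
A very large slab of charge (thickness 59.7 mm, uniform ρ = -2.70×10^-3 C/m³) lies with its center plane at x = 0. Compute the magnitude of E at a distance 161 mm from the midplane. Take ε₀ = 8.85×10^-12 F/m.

The point |x| = 161 mm lies outside the slab (half-thickness 0.02985 m). A symmetric pillbox spanning the full slab encloses Q_enc = ρ·d·A.
Flux = 2EA ⇒ E = |ρ|d/(2ε₀), independent of distance outside.
E = (2.70×10^-3)(0.0597)/(2·8.85×10^-12) = 9.11e6 N/C.

E = 9.11×10^6 N/C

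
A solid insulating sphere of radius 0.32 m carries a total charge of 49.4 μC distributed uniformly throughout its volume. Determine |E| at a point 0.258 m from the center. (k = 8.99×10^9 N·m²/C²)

E = 3.50e6 N/C

Use a concentric Gaussian sphere at r = 0.258 m (r < R).
For a uniform sphere the enclosed fraction is (r/R)³, so Q_enc = (49.4 μC)(0.258/0.32)³ = 2.589e-5 C.
Applying ∮E·dA = Q_enc/ε₀ with Φ = E(4πr²):
E = k|Q_enc|/r² = (8.99×10^9)(2.589e-5)/(0.258)² = 3.50×10^6 N/C.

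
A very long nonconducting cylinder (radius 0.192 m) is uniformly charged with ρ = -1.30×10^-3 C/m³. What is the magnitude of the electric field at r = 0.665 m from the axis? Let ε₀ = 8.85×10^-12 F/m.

|E| = 4.07×10^6 N/C

Choose a coaxial cylinder of radius r = 0.665 m (arbitrary length L) as the Gaussian surface (r > 0.192 m, full cross-section enclosed).
λ_enc = ρ·πR² = (-1.30×10^-3)π(0.192)² = -1.506e-4 C/m.
Applying ∮E·dA = Q_enc/ε₀ with the end caps contributing no flux:
E = |λ_enc|/(2πε₀r) = (1.506×10^-4)/(2π·8.85×10^-12·0.665) = 4.07×10^6 N/C.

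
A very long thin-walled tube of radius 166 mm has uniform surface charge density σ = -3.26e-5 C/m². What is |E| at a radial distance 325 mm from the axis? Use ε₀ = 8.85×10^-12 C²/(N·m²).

Coaxial Gaussian cylinder, radius r = 325 mm, length L (r > 166 mm).
The whole shell is enclosed: λ_enc = σ·2πR = (-3.26×10^-5)·2π·(0.166) = -3.40e-5 C/m.
Since E is radial and uniform over the curved surface, Φ = E·2πrL = Q_enc/ε₀ = λ_enc L/ε₀.
E = |λ_enc|/(2πε₀r) = (3.40e-5)/(2π·8.85×10^-12·0.325) = 1.88e6 N/C.

|E| = 1.88×10^6 N/C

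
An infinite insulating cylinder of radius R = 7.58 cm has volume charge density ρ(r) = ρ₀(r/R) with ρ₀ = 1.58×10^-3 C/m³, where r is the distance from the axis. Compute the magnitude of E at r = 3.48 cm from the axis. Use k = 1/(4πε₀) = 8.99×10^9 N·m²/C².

By cylindrical symmetry E is radial; use a coaxial Gaussian cylinder of radius 3.48 cm and length L (r < R).
λ_enc = ∫₀^r ρ(r')·2πr' dr' = (2πρ₀/R)·r^3/3 = 1.84×10^-6 C/m.
By Gauss's law (flux through the curved wall only), E·2πrL = λ_enc L/ε₀.
E = 2k|λ_enc|/r = 2(8.99×10^9)(1.84×10^-6)/(0.0348) = 9.51e5 N/C.

9.51×10^5 V/m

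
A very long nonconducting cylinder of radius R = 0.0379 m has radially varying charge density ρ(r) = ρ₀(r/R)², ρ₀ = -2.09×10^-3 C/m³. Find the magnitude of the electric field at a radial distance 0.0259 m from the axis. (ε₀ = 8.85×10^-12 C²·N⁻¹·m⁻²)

|E| = 7.14e5 N/C

Choose a coaxial cylinder of radius r = 0.0259 m (arbitrary length L) as the Gaussian surface (r < R).
λ_enc = ∫₀^r ρ(r')·2πr' dr' = (2πρ₀/R²)·r^4/4 = -1.028e-6 C/m.
Applying ∮E·dA = Q_enc/ε₀ with the end caps contributing no flux:
E = |λ_enc|/(2πε₀r) = (1.028e-6)/(2π·8.85×10^-12·0.0259) = 7.14×10^5 N/C.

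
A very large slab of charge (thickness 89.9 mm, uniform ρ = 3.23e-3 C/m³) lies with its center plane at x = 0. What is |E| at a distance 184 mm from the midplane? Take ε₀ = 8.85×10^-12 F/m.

|E| = 1.64e7 V/m

The point |x| = 184 mm lies outside the slab (half-thickness 0.04495 m). A symmetric pillbox spanning the full slab encloses Q_enc = ρ·d·A.
Flux = 2EA ⇒ E = |ρ|d/(2ε₀), independent of distance outside.
E = (3.23×10^-3)(0.0899)/(2·8.85×10^-12) = 1.64×10^7 N/C.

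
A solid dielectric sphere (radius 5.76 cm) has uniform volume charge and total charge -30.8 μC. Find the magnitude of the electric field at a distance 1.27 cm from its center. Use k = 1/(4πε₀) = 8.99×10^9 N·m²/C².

Symmetry ⇒ E = E(r) r̂. Gaussian sphere of radius r = 1.27 cm (r < R).
Only the charge within r is enclosed: Q_enc = Q·(r/R)³ = (-30.8 μC)·(1.27 cm/5.76 cm)³ = -3.301×10^-7 C.
Since E is radial and uniform over the Gaussian sphere, Φ = E·4πr² = Q_enc/ε₀.
E = k|Q_enc|/r² = (8.99×10^9)(3.301×10^-7)/(0.0127)² = 1.84×10^7 N/C.

1.84×10^7 V/m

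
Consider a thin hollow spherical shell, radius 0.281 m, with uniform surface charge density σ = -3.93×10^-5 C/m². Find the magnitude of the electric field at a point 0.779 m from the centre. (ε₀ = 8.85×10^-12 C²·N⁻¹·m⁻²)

|E| = 5.78×10^5 N/C

By spherical symmetry E is radial; choose a Gaussian sphere of radius r = 0.779 m (r > 0.281 m).
The entire shell is enclosed: Q_enc = σ·4πR² = (-3.93e-5)·4π·(0.281)² = -3.90×10^-5 C.
Since E is radial and uniform over the Gaussian sphere, Φ = E·4πr² = Q_enc/ε₀.
E = |Q_enc|/(4πε₀r²) = (3.90×10^-5)/(4π·8.85×10^-12·(0.779)²) = 5.78×10^5 N/C.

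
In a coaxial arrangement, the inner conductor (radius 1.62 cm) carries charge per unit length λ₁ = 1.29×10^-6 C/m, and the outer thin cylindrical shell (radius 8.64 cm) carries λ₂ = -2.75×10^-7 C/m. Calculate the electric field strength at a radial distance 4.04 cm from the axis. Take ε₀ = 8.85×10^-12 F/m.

|E| ≈ 5.74×10^5 N/C

Choose a coaxial cylinder of radius r = 4.04 cm (arbitrary length L) as the Gaussian surface (between the conductors, 1.62 cm < r < 8.64 cm).
The shell at 8.64 cm lies outside the Gaussian surface, so λ_enc = λ₁ = 1.29e-6 C/m.
By Gauss's law (flux through the curved wall only), E·2πrL = λ_enc L/ε₀.
E = |λ_enc|/(2πε₀r) = (1.29e-6)/(2π·8.85×10^-12·0.0404) = 5.74×10^5 N/C.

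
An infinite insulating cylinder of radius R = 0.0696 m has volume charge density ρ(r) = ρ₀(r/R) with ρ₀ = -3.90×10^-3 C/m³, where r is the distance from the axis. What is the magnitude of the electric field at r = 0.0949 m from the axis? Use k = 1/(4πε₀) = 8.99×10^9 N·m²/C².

Coaxial Gaussian cylinder, radius r = 0.0949 m, length L (r > R, full charge per length enclosed).
λ_enc = 2π ∫₀^R ρ₀(r'/R)^1 r' dr' = 2πρ₀R²/3 = -3.957×10^-5 C/m.
Since E is radial and uniform over the curved surface, Φ = E·2πrL = Q_enc/ε₀ = λ_enc L/ε₀.
E = 2k|λ_enc|/r = 2(8.99×10^9)(3.957×10^-5)/(0.0949) = 7.50e6 N/C.

7.50×10^6 N/C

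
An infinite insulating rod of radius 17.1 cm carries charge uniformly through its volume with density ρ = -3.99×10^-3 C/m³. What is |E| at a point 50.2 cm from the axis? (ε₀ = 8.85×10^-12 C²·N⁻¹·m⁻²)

Take a coaxial cylindrical Gaussian surface of radius r = 50.2 cm and length L (r > 17.1 cm, full cross-section enclosed).
λ_enc = ρ·πR² = (-3.99×10^-3)π(0.171)² = -3.665e-4 C/m.
Gauss's law: E·2πrL = λ_enc L/ε₀.
E = |λ_enc|/(2πε₀r) = (3.665×10^-4)/(2π·8.85×10^-12·0.502) = 1.31e7 N/C.

E ≈ 1.31×10^7 N/C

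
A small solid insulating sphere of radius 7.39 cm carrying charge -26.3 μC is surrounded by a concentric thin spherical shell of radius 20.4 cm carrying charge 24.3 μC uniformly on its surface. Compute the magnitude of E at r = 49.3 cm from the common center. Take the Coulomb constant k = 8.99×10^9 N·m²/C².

E ≈ 7.40e4 N/C

Symmetry ⇒ E = E(r) r̂. Gaussian sphere of radius r = 49.3 cm (r > 20.4 cm, enclosing both).
Q_enc = (-26.3 μC) + (24.3 μC) = -2.00×10^-6 C.
By Gauss's law, ∮E·dA = E·4πr² = Q_enc/ε₀.
E = k|Q_enc|/r² = (8.99×10^9)(2.00×10^-6)/(0.493)² = 7.40×10^4 N/C.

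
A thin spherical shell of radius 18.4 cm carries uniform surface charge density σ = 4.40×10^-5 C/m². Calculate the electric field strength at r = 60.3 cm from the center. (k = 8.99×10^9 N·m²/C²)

Use a concentric Gaussian sphere at r = 60.3 cm (r > 18.4 cm).
The entire shell is enclosed: Q_enc = σ·4πR² = (4.40×10^-5)·4π·(0.184)² = 1.872×10^-5 C.
By Gauss's law, ∮E·dA = E·4πr² = Q_enc/ε₀.
E = k|Q_enc|/r² = (8.99×10^9)(1.872×10^-5)/(0.603)² = 4.63×10^5 N/C.

E ≈ 4.63×10^5 V/m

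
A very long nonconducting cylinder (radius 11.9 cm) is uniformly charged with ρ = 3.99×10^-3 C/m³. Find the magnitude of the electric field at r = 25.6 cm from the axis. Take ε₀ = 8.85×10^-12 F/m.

By cylindrical symmetry E is radial; use a coaxial Gaussian cylinder of radius 25.6 cm and length L (r > 11.9 cm, full cross-section enclosed).
λ_enc = ρ·πR² = (3.99×10^-3)π(0.119)² = 1.775×10^-4 C/m.
Applying ∮E·dA = Q_enc/ε₀ with the end caps contributing no flux:
E = |λ_enc|/(2πε₀r) = (1.775e-4)/(2π·8.85×10^-12·0.256) = 1.25×10^7 N/C.

E = 1.25×10^7 N/C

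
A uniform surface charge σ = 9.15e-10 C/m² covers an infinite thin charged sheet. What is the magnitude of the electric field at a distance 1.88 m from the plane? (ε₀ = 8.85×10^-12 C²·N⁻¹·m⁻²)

51.7 N/C

By planar symmetry E is perpendicular to the sheet and uniform; use a Gaussian pillbox with flat faces of area A on each side of the sheet.
Only the two end caps contribute flux: Φ = 2EA. With Q_enc = σA, Gauss's law gives E = |σ|/(2ε₀).
E = |σ|/(2ε₀) = (9.15×10^-10)/(2·8.85×10^-12) = 51.7 N/C.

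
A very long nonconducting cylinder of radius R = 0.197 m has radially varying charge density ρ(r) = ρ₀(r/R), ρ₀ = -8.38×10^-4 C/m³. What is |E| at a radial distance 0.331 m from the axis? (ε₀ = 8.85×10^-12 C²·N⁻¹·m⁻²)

3.70×10^6 N/C

By cylindrical symmetry E is radial; use a coaxial Gaussian cylinder of radius 0.331 m and length L (r > R, full charge per length enclosed).
λ_enc = 2π ∫₀^R ρ₀(r'/R)^1 r' dr' = 2πρ₀R²/3 = -6.811×10^-5 C/m.
Applying ∮E·dA = Q_enc/ε₀ with the end caps contributing no flux:
E = |λ_enc|/(2πε₀r) = (6.811e-5)/(2π·8.85×10^-12·0.331) = 3.70e6 N/C.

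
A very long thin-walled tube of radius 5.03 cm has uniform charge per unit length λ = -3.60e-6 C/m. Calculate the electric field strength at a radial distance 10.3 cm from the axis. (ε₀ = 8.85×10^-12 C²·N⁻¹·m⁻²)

Choose a coaxial cylinder of radius r = 10.3 cm (arbitrary length L) as the Gaussian surface (r > 5.03 cm).
The full line charge is enclosed: λ_enc = -3.60×10^-6 C/m.
Since E is radial and uniform over the curved surface, Φ = E·2πrL = Q_enc/ε₀ = λ_enc L/ε₀.
E = |λ_enc|/(2πε₀r) = (3.60×10^-6)/(2π·8.85×10^-12·0.103) = 6.29×10^5 N/C.

E ≈ 6.29×10^5 N/C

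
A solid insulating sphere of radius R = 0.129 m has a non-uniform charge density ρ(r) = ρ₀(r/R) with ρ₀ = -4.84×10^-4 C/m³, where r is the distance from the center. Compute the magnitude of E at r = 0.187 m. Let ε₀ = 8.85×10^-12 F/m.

By spherical symmetry E is radial; choose a Gaussian sphere of radius r = 0.187 m (r > R, all charge enclosed).
Q_enc = 4π ∫₀^R ρ₀(r'/R)^1 r'² dr' = 4πρ₀R³/4 = -3.264×10^-6 C.
Applying ∮E·dA = Q_enc/ε₀ with Φ = E(4πr²):
E = |Q_enc|/(4πε₀r²) = (3.264×10^-6)/(4π·8.85×10^-12·(0.187)²) = 8.39×10^5 N/C.

|E| ≈ 8.39e5 V/m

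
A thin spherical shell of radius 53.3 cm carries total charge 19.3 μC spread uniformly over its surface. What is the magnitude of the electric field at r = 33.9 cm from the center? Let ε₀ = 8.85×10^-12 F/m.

Use a concentric Gaussian sphere at r = 33.9 cm (inside the shell, r < 53.3 cm).
No charge lies within this surface, so Q_enc = 0 and Gauss's law gives E·4πr² = 0 ⇒ E = 0.

|E| = 0 N/C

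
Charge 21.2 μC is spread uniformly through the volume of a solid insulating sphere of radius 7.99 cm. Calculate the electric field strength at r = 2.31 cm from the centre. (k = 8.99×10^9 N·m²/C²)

Take a concentric spherical Gaussian surface of radius r = 2.31 cm (r < R).
Only the charge within r is enclosed: Q_enc = Q·(r/R)³ = (21.2 μC)·(2.31 cm/7.99 cm)³ = 5.123×10^-7 C.
Applying ∮E·dA = Q_enc/ε₀ with Φ = E(4πr²):
E = k|Q_enc|/r² = (8.99×10^9)(5.123×10^-7)/(0.0231)² = 8.63×10^6 N/C.

|E| ≈ 8.63×10^6 N/C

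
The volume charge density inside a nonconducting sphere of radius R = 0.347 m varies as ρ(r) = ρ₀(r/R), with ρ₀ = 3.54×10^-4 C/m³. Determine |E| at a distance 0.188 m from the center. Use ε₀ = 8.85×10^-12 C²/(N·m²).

By spherical symmetry E is radial; choose a Gaussian sphere of radius r = 0.188 m (r < R).
Integrate the density: Q_enc = 4π ∫₀^r ρ₀(r'/R)^1 r'² dr' = 4πρ₀ r^4/(4·R) = 4.004×10^-6 C.
By Gauss's law, ∮E·dA = E·4πr² = Q_enc/ε₀.
E = |Q_enc|/(4πε₀r²) = (4.004e-6)/(4π·8.85×10^-12·(0.188)²) = 1.02e6 N/C.

E = 1.02×10^6 N/C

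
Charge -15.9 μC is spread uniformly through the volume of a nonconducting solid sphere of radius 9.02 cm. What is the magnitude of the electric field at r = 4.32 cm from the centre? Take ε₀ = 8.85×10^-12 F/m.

By spherical symmetry E is radial; choose a Gaussian sphere of radius r = 4.32 cm (r < R).
For a uniform sphere the enclosed fraction is (r/R)³, so Q_enc = (-15.9 μC)(0.0432/0.0902)³ = -1.747×10^-6 C.
Applying ∮E·dA = Q_enc/ε₀ with Φ = E(4πr²):
E = |Q_enc|/(4πε₀r²) = (1.747e-6)/(4π·8.85×10^-12·(0.0432)²) = 8.42e6 N/C.

|E| = 8.42×10^6 V/m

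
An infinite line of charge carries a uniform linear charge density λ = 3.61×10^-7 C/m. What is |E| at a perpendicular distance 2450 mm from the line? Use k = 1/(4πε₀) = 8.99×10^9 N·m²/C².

Choose a coaxial cylinder of radius r = 2450 mm (arbitrary length L) as the Gaussian surface.
Q_enc = λL, so λ_enc = 3.61e-7 C/m.
Since E is radial and uniform over the curved surface, Φ = E·2πrL = Q_enc/ε₀ = λ_enc L/ε₀.
E = 2k|λ_enc|/r = 2(8.99×10^9)(3.61×10^-7)/(2.45) = 2.65e3 N/C.

|E| = 2.65×10^3 N/C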